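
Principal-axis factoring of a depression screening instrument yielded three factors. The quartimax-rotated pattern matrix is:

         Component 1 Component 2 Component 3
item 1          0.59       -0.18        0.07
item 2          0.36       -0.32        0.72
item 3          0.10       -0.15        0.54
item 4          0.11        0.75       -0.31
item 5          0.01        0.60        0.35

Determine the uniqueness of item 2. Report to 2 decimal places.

h² = 0.36² + (-0.32)² + 0.72² = 0.1296 + 0.1024 + 0.5184 = 0.7504
Uniqueness u² = 1 − h² = 1 − 0.7504 = 0.2496

0.25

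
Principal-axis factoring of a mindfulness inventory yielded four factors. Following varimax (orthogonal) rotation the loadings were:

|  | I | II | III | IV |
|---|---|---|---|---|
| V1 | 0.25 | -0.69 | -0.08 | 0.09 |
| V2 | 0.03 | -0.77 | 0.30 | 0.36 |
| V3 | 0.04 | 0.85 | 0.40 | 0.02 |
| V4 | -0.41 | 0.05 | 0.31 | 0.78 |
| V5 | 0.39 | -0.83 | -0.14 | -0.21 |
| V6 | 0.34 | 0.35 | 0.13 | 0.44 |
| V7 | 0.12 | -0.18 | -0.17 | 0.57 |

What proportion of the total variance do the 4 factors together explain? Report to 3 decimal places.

SS loadings by factor: 0.5152, 2.6378, 0.4179, 1.3091; total = 4.8800.
Total variance with 7 standardized items is 7, so the solution explains 4.8800/7 = 0.6971.

0.697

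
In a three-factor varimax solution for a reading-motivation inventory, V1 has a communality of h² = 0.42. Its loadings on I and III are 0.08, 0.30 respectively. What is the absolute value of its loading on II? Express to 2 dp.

Under orthogonal rotation h² = Σλ², so λ_II² = h² − (0.0964) = 0.42 − 0.0964 = 0.3236.
|λ| = √0.3236 = 0.5689.

0.57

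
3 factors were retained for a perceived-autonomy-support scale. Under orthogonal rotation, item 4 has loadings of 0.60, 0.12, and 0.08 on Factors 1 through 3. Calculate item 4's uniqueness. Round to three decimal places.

h² = 0.60² + 0.12² + 0.08² = 0.3600 + 0.0144 + 0.0064 = 0.3808
Uniqueness u² = 1 − h² = 1 − 0.3808 = 0.6192

0.619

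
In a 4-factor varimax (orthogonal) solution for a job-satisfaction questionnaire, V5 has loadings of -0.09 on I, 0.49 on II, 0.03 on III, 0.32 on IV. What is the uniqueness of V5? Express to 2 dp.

0.65

h² = (-0.09)² + 0.49² + 0.03² + 0.32² = 0.0081 + 0.2401 + 0.0009 + 0.1024 = 0.3515
Uniqueness u² = 1 − h² = 1 − 0.3515 = 0.6485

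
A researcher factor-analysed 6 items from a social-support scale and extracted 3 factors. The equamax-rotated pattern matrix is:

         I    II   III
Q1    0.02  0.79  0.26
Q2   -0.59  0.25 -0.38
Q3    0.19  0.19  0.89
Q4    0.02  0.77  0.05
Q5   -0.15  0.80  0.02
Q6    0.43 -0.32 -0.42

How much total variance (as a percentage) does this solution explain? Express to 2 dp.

63.90%

Communalities: 0.6921, 0.5550, 0.8643, 0.5958, 0.6629, 0.4637; Σh² = 3.8338.
Total variance with 6 standardized items is 6, so the solution explains 3.8338/6 = 0.6390 = 63.90%.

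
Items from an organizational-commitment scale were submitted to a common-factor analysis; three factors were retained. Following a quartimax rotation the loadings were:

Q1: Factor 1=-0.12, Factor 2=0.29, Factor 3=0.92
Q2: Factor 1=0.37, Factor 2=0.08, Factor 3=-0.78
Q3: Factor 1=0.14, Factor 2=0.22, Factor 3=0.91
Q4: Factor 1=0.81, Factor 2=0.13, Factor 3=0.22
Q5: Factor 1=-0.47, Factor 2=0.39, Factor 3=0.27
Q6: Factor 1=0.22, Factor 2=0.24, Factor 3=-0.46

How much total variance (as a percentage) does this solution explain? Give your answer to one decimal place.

Communalities: 0.9449, 0.7517, 0.8961, 0.7214, 0.4459, 0.3176; Σh² = 4.0776.
Total variance with 6 standardized items is 6, so the solution explains 4.0776/6 = 0.6796 = 67.96%.

68.0%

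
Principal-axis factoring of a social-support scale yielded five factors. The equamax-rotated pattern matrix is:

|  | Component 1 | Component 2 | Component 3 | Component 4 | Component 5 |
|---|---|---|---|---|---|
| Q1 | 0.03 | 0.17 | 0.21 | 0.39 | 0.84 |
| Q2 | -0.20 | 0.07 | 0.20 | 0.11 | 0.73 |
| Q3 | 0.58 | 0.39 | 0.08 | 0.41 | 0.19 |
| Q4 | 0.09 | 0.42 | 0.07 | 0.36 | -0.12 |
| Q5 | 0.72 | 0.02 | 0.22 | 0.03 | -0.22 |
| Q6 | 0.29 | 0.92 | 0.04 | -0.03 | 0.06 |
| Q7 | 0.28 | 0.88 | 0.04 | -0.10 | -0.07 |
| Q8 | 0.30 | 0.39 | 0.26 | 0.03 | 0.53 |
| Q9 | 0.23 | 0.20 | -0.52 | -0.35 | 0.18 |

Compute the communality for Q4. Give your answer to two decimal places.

h² = 0.09² + 0.42² + 0.07² + 0.36² + (-0.12)² = 0.0081 + 0.1764 + 0.0049 + 0.1296 + 0.0144 = 0.3334

0.33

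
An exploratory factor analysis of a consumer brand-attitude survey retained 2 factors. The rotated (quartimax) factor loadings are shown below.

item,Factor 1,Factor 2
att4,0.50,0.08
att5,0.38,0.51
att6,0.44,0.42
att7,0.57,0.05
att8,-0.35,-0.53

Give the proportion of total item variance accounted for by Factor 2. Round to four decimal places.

SS loadings for Factor 2 = 0.08² + 0.51² + 0.42² + 0.05² + (-0.53)² = 0.7263
Proportion of variance = 0.7263 / 5 = 0.1453.

0.1453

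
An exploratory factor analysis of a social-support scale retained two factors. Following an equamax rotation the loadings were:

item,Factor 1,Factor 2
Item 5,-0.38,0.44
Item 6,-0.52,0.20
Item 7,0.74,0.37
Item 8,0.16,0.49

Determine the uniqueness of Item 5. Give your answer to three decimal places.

h² = (-0.38)² + 0.44² = 0.1444 + 0.1936 = 0.3380
Uniqueness u² = 1 − h² = 1 − 0.3380 = 0.6620

0.662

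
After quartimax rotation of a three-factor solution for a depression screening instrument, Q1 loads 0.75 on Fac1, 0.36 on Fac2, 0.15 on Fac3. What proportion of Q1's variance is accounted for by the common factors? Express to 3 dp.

0.715

h² = 0.75² + 0.36² + 0.15² = 0.5625 + 0.1296 + 0.0225 = 0.7146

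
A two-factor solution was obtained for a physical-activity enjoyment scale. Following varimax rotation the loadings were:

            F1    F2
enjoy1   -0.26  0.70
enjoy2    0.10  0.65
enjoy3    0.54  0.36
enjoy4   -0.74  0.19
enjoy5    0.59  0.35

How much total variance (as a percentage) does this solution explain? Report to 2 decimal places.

Communalities: 0.5576, 0.4325, 0.4212, 0.5837, 0.4706; Σh² = 2.4656.
Total variance with 5 standardized items is 5, so the solution explains 2.4656/5 = 0.4931 = 49.31%.

49.31%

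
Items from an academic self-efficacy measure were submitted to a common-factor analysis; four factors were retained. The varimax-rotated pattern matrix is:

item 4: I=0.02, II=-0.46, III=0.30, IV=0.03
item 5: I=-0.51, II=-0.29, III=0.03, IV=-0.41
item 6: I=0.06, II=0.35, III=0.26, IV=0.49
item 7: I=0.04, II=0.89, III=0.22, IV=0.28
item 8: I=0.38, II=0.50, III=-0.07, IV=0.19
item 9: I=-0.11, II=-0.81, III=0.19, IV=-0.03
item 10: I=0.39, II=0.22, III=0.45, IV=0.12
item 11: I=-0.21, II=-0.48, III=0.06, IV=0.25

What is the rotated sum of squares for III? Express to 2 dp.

SS loadings for III = 0.30² + 0.03² + 0.26² + 0.22² + (-0.07)² + 0.19² + 0.45² + 0.06² = 0.0900 + 0.0009 + 0.0676 + 0.0484 + 0.0049 + 0.0361 + 0.2025 + 0.0036 = 0.4540

0.45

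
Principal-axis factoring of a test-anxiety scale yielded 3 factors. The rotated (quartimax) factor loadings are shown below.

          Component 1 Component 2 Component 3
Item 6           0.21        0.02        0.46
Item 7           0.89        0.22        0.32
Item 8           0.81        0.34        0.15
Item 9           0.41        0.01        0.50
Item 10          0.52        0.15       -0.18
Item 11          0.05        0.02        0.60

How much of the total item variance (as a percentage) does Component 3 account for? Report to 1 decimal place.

16.3%

SS loadings for Component 3 = 0.46² + 0.32² + 0.15² + 0.50² + (-0.18)² + 0.60² = 0.9789
With 6 standardized items, total variance = 6. Proportion = 0.9789/6 = 0.1631 → 16.32%.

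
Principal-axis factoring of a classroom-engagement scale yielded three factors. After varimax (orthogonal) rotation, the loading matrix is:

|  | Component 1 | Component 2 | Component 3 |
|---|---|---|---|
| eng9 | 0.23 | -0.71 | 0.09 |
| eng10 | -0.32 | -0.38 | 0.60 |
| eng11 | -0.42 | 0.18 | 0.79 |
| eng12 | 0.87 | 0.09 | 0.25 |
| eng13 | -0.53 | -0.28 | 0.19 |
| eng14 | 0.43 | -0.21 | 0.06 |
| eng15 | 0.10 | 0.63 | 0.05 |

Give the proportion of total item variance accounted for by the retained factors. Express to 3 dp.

SS loadings by factor: 1.5644, 1.2084, 1.0969; total = 3.8697.
Total variance with 7 standardized items is 7, so the solution explains 3.8697/7 = 0.5528.

0.553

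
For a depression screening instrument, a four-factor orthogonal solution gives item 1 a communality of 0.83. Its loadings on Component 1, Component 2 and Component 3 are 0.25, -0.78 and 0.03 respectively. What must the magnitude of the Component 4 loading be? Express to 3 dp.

0.398

Under orthogonal rotation h² = Σλ², so λ_Component 4² = h² − (0.6718) = 0.83 − 0.6718 = 0.1582.
|λ| = √0.1582 = 0.3977.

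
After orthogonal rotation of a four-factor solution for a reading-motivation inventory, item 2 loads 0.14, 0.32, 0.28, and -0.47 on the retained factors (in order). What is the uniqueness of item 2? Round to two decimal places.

h² = 0.14² + 0.32² + 0.28² + (-0.47)² = 0.0196 + 0.1024 + 0.0784 + 0.2209 = 0.4213
Uniqueness u² = 1 − h² = 1 − 0.4213 = 0.5787

0.58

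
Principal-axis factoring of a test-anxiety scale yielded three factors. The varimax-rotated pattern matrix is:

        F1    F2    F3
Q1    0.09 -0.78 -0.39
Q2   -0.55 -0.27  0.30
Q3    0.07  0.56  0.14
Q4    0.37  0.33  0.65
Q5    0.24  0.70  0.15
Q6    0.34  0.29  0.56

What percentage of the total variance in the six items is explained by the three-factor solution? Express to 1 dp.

SS loadings by factor: 0.6256, 1.6779, 1.0203; total = 3.3238.
Total variance with 6 standardized items is 6, so the solution explains 3.3238/6 = 0.5540 = 55.40%.

55.4%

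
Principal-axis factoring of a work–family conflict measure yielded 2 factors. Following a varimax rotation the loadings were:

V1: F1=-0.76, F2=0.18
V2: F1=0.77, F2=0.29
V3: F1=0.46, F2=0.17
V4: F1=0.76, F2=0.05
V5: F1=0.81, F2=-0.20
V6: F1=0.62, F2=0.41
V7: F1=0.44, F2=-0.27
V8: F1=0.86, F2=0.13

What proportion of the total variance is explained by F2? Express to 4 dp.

0.0557

SS loadings for F2 = 0.18² + 0.29² + 0.17² + 0.05² + (-0.20)² + 0.41² + (-0.27)² + 0.13² = 0.4458
Proportion of variance = 0.4458 / 8 = 0.0557.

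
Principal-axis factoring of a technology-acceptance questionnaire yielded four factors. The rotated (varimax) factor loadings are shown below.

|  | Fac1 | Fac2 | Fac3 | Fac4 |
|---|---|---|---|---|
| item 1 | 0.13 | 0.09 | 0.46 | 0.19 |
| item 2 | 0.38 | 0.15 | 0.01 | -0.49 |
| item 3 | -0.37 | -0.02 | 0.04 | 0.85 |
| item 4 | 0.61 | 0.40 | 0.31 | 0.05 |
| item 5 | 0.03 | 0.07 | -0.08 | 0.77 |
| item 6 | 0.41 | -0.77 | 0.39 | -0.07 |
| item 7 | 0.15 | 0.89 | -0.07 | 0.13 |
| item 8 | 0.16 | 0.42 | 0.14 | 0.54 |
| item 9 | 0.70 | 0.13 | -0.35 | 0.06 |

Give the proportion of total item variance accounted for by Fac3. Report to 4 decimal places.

0.0683

SS loadings for Fac3 = 0.46² + 0.01² + 0.04² + 0.31² + (-0.08)² + 0.39² + (-0.07)² + 0.14² + (-0.35)² = 0.6149
Proportion of variance = 0.6149 / 9 = 0.0683.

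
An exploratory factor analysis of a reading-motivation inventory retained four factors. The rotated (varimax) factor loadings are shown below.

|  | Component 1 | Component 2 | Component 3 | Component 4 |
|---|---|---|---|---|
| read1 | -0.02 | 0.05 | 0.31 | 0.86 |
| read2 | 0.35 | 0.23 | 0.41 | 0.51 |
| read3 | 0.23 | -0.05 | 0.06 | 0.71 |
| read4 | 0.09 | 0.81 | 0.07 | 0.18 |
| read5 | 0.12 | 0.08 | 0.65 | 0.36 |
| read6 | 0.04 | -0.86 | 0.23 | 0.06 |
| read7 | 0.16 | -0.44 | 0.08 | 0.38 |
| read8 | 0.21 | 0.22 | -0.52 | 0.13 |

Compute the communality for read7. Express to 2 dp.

0.37

h² = 0.16² + (-0.44)² + 0.08² + 0.38² = 0.0256 + 0.1936 + 0.0064 + 0.1444 = 0.3700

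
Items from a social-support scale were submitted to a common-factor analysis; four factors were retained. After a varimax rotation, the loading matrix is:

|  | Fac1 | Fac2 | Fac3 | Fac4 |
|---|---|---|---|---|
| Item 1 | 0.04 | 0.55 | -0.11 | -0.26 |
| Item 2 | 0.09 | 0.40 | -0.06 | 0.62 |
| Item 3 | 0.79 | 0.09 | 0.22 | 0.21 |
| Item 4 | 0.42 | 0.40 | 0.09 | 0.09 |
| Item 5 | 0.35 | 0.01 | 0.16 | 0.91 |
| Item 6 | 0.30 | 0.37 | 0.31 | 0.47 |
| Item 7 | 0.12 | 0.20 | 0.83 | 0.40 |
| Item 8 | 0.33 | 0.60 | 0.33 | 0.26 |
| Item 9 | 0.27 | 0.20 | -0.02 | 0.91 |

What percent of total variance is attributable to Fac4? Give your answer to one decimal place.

SS loadings for Fac4 = (-0.26)² + 0.62² + 0.21² + 0.09² + 0.91² + 0.47² + 0.40² + 0.26² + 0.91² = 2.6089
With 9 standardized items, total variance = 9. Proportion = 2.6089/9 = 0.2899 → 28.99%.

29.0%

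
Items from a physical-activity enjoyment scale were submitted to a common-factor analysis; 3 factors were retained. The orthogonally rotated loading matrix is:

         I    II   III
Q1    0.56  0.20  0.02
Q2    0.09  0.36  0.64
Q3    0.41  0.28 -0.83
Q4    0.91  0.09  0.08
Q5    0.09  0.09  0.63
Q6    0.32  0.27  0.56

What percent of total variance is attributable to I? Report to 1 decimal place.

SS loadings for I = 0.56² + 0.09² + 0.41² + 0.91² + 0.09² + 0.32² = 1.4284
With 6 standardized items, total variance = 6. Proportion = 1.4284/6 = 0.2381 → 23.81%.

23.8%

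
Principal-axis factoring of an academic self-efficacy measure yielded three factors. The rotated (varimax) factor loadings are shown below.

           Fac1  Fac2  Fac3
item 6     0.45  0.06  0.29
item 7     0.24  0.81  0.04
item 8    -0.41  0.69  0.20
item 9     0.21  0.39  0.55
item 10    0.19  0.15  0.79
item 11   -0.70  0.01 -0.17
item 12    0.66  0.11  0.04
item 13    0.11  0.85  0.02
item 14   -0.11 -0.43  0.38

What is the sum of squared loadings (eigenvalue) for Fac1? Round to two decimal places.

1.46

SS loadings for Fac1 = 0.45² + 0.24² + (-0.41)² + 0.21² + 0.19² + (-0.70)² + 0.66² + 0.11² + (-0.11)² = 0.2025 + 0.0576 + 0.1681 + 0.0441 + 0.0361 + 0.4900 + 0.4356 + 0.0121 + 0.0121 = 1.4582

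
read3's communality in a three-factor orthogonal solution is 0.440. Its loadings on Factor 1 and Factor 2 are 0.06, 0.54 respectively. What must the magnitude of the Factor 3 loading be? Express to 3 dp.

Under orthogonal rotation h² = Σλ², so λ_Factor 3² = h² − (0.2952) = 0.440 − 0.2952 = 0.1448.
|λ| = √0.1448 = 0.3805.

0.381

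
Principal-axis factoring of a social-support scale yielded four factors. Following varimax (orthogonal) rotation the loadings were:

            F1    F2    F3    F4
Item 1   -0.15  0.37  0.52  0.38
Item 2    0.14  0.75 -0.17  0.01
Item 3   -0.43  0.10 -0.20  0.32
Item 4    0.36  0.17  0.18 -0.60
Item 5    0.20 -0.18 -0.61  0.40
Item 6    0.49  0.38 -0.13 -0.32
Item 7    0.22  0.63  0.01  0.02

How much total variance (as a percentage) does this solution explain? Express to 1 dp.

51.8%

SS loadings by factor: 0.6851, 1.3120, 0.7608, 0.8697; total = 3.6276.
Total variance with 7 standardized items is 7, so the solution explains 3.6276/7 = 0.5182 = 51.82%.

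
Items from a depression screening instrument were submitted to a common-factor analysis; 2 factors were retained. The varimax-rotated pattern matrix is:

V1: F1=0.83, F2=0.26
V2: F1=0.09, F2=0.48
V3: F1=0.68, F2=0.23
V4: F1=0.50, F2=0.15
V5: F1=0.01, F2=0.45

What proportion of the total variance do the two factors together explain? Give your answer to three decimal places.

Communalities: 0.7565, 0.2385, 0.5153, 0.2725, 0.2026; Σh² = 1.9854.
Total variance with 5 standardized items is 5, so the solution explains 1.9854/5 = 0.3971.

0.397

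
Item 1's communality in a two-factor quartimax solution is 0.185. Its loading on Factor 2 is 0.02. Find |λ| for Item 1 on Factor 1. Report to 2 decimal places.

Under orthogonal rotation h² = Σλ², so λ_Factor 1² = h² − (0.0004) = 0.185 − 0.0004 = 0.1846.
|λ| = √0.1846 = 0.4297.

0.43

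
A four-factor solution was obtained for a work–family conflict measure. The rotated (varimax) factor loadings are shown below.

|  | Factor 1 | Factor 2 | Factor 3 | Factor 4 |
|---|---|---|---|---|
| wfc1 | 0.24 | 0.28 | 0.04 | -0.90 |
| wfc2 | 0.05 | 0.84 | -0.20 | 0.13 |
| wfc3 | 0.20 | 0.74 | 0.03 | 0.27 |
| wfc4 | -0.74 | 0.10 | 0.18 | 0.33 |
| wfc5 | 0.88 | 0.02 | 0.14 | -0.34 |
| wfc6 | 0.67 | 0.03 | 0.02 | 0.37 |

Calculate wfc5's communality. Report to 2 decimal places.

0.91

h² = 0.88² + 0.02² + 0.14² + (-0.34)² = 0.7744 + 0.0004 + 0.0196 + 0.1156 = 0.9100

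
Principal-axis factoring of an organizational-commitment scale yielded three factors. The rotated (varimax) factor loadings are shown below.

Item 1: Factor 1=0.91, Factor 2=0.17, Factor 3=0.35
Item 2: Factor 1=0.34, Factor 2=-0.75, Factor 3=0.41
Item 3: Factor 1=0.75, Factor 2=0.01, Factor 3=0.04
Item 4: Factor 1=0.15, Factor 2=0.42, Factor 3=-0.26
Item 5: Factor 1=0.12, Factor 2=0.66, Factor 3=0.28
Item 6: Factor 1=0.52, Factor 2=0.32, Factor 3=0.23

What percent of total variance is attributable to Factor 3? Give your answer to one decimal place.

8.2%

SS loadings for Factor 3 = 0.35² + 0.41² + 0.04² + (-0.26)² + 0.28² + 0.23² = 0.4911
With 6 standardized items, total variance = 6. Proportion = 0.4911/6 = 0.0818 → 8.19%.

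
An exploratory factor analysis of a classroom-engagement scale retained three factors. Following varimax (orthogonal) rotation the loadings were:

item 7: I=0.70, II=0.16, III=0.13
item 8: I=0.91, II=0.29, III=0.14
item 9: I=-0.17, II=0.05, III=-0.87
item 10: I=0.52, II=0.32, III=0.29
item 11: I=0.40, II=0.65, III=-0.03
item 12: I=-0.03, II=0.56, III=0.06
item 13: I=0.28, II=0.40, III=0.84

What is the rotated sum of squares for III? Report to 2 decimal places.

SS loadings for III = 0.13² + 0.14² + (-0.87)² + 0.29² + (-0.03)² + 0.06² + 0.84² = 0.0169 + 0.0196 + 0.7569 + 0.0841 + 0.0009 + 0.0036 + 0.7056 = 1.5876

1.59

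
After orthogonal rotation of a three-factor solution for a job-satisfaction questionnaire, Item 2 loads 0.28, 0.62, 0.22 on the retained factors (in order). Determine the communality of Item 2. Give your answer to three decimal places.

h² = 0.28² + 0.62² + 0.22² = 0.0784 + 0.3844 + 0.0484 = 0.5112

0.511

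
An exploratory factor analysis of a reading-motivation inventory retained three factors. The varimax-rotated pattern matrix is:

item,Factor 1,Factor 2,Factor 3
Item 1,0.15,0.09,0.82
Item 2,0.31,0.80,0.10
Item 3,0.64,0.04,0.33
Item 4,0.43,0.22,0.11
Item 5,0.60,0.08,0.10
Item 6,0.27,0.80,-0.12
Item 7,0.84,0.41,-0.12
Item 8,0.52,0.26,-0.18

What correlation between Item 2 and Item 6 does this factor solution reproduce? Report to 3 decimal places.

0.712

r̂ = Σ λ_i·λ_j across factors = (0.31)(0.27) + (0.80)(0.80) + (0.10)(-0.12)
  = +0.0837 +0.6400 -0.0120 = 0.7117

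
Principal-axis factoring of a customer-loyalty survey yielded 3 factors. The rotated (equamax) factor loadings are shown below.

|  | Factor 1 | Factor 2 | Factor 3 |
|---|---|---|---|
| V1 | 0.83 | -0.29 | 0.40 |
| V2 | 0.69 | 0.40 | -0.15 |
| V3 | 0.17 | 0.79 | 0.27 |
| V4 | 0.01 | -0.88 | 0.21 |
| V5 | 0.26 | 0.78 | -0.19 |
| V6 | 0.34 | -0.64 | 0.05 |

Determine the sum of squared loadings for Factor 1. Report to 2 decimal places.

SS loadings for Factor 1 = 0.83² + 0.69² + 0.17² + 0.01² + 0.26² + 0.34² = 0.6889 + 0.4761 + 0.0289 + 0.0001 + 0.0676 + 0.1156 = 1.3772

1.38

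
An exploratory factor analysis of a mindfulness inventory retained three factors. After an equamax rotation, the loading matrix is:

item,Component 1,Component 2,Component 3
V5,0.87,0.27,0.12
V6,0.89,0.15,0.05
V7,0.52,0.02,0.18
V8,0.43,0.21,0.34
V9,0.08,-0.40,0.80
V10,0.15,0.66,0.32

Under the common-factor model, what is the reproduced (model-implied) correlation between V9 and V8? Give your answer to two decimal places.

0.22

r̂ = Σ λ_i·λ_j across factors = (0.08)(0.43) + (-0.40)(0.21) + (0.80)(0.34)
  = +0.0344 -0.0840 +0.2720 = 0.2224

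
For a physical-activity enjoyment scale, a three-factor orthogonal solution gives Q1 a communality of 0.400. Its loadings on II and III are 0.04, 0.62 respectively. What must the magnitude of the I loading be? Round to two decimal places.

0.12

Under orthogonal rotation h² = Σλ², so λ_I² = h² − (0.3860) = 0.400 − 0.3860 = 0.0140.
|λ| = √0.0140 = 0.1183.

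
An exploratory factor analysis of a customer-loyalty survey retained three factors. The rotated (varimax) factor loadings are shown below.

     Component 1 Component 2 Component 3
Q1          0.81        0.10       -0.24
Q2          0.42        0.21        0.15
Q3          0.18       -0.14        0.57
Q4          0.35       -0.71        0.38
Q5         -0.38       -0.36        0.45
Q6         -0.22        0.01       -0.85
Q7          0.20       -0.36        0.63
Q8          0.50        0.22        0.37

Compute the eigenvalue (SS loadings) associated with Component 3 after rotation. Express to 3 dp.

SS loadings for Component 3 = (-0.24)² + 0.15² + 0.57² + 0.38² + 0.45² + (-0.85)² + 0.63² + 0.37² = 0.0576 + 0.0225 + 0.3249 + 0.1444 + 0.2025 + 0.7225 + 0.3969 + 0.1369 = 2.0082

2.008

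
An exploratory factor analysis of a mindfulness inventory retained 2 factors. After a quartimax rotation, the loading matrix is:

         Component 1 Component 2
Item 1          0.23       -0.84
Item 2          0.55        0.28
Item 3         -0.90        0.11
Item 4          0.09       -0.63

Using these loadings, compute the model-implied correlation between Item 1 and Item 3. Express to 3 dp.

r̂ = Σ λ_i·λ_j across factors = (0.23)(-0.90) + (-0.84)(0.11)
  = -0.2070 -0.0924 = -0.2994

-0.299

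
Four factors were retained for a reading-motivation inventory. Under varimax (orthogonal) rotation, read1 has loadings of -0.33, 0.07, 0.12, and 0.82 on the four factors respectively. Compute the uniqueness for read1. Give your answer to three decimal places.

0.199

h² = (-0.33)² + 0.07² + 0.12² + 0.82² = 0.1089 + 0.0049 + 0.0144 + 0.6724 = 0.8006
Uniqueness u² = 1 − h² = 1 − 0.8006 = 0.1994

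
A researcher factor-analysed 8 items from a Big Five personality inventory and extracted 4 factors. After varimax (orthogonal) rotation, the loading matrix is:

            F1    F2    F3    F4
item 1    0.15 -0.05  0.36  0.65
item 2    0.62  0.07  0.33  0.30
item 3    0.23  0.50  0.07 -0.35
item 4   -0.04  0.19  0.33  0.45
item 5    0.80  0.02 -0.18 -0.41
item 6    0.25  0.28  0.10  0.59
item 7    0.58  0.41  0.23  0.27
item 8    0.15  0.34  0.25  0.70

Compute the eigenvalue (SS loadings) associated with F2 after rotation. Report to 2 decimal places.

SS loadings for F2 = (-0.05)² + 0.07² + 0.50² + 0.19² + 0.02² + 0.28² + 0.41² + 0.34² = 0.0025 + 0.0049 + 0.2500 + 0.0361 + 0.0004 + 0.0784 + 0.1681 + 0.1156 = 0.6560

0.66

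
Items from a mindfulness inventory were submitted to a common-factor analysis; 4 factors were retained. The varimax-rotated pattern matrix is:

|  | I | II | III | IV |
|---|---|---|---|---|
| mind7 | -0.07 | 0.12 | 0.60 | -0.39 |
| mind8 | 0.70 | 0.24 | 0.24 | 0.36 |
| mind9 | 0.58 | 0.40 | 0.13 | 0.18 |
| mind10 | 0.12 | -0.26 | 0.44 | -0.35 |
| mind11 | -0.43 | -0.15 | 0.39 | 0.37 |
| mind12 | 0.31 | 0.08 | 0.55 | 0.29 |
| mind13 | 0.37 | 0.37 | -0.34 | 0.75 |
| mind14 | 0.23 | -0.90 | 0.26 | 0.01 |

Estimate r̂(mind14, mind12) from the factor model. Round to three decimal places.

0.145

r̂ = Σ λ_i·λ_j across factors = (0.23)(0.31) + (-0.90)(0.08) + (0.26)(0.55) + (0.01)(0.29)
  = +0.0713 -0.0720 +0.1430 +0.0029 = 0.1452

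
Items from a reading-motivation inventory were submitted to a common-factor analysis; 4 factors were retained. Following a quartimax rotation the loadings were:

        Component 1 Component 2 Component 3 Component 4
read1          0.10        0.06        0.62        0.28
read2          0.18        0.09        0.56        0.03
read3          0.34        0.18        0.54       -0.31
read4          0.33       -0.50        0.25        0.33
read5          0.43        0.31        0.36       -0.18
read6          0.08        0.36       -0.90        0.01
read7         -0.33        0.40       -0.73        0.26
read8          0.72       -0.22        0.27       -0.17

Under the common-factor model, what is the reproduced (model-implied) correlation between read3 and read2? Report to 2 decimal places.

0.37

r̂ = Σ λ_i·λ_j across factors = (0.34)(0.18) + (0.18)(0.09) + (0.54)(0.56) + (-0.31)(0.03)
  = +0.0612 +0.0162 +0.3024 -0.0093 = 0.3705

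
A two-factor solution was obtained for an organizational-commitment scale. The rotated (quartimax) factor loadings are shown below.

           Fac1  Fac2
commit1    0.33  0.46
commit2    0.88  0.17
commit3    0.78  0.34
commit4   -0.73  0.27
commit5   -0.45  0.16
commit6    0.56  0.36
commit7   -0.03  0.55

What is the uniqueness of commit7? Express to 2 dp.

0.70

h² = (-0.03)² + 0.55² = 0.0009 + 0.3025 = 0.3034
Uniqueness u² = 1 − h² = 1 − 0.3034 = 0.6966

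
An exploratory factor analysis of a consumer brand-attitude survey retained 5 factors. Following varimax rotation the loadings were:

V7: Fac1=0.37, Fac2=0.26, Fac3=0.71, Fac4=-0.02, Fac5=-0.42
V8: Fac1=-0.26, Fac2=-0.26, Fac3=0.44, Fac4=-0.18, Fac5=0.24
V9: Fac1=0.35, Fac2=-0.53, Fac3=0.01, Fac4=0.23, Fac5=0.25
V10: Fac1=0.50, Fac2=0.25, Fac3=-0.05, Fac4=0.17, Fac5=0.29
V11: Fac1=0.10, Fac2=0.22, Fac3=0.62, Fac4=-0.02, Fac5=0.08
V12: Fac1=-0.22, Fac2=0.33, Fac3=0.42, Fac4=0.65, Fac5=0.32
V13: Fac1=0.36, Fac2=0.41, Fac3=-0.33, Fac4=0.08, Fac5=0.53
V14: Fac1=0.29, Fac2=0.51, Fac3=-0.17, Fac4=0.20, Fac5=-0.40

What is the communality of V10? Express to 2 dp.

0.43

h² = 0.50² + 0.25² + (-0.05)² + 0.17² + 0.29² = 0.2500 + 0.0625 + 0.0025 + 0.0289 + 0.0841 = 0.4280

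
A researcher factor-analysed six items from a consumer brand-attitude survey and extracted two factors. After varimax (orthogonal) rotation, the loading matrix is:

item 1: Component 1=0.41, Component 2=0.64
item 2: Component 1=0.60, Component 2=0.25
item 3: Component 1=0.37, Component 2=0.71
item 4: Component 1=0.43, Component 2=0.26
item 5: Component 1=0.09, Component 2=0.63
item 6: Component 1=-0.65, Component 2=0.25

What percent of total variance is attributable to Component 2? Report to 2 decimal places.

SS loadings for Component 2 = 0.64² + 0.25² + 0.71² + 0.26² + 0.63² + 0.25² = 1.5032
With 6 standardized items, total variance = 6. Proportion = 1.5032/6 = 0.2505 → 25.05%.

25.05%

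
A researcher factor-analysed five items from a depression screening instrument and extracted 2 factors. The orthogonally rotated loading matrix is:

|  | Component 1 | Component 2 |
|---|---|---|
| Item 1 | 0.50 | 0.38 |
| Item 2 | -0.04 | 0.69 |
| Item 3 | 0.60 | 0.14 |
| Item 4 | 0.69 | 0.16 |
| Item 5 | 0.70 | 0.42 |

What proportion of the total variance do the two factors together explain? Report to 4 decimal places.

Communalities: 0.3944, 0.4777, 0.3796, 0.5017, 0.6664; Σh² = 2.4198.
Total variance with 5 standardized items is 5, so the solution explains 2.4198/5 = 0.4840.

0.4840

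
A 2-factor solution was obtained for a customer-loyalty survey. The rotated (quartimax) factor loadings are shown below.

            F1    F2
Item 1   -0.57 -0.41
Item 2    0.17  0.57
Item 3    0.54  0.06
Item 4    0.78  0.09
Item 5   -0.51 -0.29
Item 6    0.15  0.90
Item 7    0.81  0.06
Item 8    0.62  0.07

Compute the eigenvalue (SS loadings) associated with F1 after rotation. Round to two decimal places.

SS loadings for F1 = (-0.57)² + 0.17² + 0.54² + 0.78² + (-0.51)² + 0.15² + 0.81² + 0.62² = 0.3249 + 0.0289 + 0.2916 + 0.6084 + 0.2601 + 0.0225 + 0.6561 + 0.3844 = 2.5769

2.58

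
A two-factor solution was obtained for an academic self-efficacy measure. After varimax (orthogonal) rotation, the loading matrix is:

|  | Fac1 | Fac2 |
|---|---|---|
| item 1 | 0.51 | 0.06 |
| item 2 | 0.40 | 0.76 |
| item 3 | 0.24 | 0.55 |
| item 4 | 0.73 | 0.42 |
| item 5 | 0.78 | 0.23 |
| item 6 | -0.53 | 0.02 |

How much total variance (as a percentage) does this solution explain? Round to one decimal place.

Communalities: 0.2637, 0.7376, 0.3601, 0.7093, 0.6613, 0.2813; Σh² = 3.0133.
Total variance with 6 standardized items is 6, so the solution explains 3.0133/6 = 0.5022 = 50.22%.

50.2%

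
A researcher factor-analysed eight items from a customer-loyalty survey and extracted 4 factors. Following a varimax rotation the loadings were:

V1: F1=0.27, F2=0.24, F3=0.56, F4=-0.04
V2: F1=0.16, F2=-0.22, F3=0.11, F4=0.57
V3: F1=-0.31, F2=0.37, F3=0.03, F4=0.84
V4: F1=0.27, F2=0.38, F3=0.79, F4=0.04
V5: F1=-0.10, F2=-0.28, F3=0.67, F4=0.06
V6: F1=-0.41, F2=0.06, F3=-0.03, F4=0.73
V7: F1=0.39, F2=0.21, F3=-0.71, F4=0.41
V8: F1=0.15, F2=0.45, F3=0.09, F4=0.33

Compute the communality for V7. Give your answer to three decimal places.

0.868

h² = 0.39² + 0.21² + (-0.71)² + 0.41² = 0.1521 + 0.0441 + 0.5041 + 0.1681 = 0.8684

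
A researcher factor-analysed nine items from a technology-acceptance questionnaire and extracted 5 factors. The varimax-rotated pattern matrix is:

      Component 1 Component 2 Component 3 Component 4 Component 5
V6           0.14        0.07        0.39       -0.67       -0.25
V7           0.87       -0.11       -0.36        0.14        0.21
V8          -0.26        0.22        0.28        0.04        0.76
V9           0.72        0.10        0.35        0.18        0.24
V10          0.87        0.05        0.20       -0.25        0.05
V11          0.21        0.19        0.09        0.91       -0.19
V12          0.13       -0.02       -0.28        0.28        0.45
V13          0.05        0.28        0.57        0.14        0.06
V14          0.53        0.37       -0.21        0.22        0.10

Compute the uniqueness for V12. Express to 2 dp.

h² = 0.13² + (-0.02)² + (-0.28)² + 0.28² + 0.45² = 0.0169 + 0.0004 + 0.0784 + 0.0784 + 0.2025 = 0.3766
Uniqueness u² = 1 − h² = 1 − 0.3766 = 0.6234

0.62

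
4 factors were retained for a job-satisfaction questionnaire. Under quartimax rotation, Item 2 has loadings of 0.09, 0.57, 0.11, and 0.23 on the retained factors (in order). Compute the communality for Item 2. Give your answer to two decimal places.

h² = 0.09² + 0.57² + 0.11² + 0.23² = 0.0081 + 0.3249 + 0.0121 + 0.0529 = 0.3980

0.40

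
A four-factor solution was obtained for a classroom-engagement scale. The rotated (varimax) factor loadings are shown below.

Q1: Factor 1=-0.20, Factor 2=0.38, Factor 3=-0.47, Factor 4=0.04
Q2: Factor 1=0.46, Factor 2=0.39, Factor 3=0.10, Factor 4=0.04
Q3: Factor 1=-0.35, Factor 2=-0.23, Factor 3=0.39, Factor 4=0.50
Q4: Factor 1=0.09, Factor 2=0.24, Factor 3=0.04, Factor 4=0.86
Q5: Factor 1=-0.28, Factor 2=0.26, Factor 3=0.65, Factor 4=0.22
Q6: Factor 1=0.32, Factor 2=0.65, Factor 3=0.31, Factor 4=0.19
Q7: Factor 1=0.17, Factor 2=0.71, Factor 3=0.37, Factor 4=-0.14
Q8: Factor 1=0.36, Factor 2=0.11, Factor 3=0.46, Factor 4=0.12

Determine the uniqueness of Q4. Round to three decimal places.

0.193

h² = 0.09² + 0.24² + 0.04² + 0.86² = 0.0081 + 0.0576 + 0.0016 + 0.7396 = 0.8069
Uniqueness u² = 1 − h² = 1 − 0.8069 = 0.1931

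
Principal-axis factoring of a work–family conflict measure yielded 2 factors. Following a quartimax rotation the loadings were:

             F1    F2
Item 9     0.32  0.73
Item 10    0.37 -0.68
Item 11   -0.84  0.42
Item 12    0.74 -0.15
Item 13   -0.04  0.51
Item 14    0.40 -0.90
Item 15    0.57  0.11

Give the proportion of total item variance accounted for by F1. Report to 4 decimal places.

0.2827

SS loadings for F1 = 0.32² + 0.37² + (-0.84)² + 0.74² + (-0.04)² + 0.40² + 0.57² = 1.9790
Proportion of variance = 1.9790 / 7 = 0.2827.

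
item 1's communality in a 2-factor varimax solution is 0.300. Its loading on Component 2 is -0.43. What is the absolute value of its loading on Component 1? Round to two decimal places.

Under orthogonal rotation h² = Σλ², so λ_Component 1² = h² − (0.1849) = 0.300 − 0.1849 = 0.1151.
|λ| = √0.1151 = 0.3393.

0.34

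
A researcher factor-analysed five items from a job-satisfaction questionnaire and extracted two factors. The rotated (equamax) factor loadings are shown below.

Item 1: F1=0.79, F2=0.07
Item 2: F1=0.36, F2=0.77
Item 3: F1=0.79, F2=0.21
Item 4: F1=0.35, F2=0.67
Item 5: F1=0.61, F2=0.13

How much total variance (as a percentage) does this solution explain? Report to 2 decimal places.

59.60%

Communalities: 0.6290, 0.7225, 0.6682, 0.5714, 0.3890; Σh² = 2.9801.
Total variance with 5 standardized items is 5, so the solution explains 2.9801/5 = 0.5960 = 59.60%.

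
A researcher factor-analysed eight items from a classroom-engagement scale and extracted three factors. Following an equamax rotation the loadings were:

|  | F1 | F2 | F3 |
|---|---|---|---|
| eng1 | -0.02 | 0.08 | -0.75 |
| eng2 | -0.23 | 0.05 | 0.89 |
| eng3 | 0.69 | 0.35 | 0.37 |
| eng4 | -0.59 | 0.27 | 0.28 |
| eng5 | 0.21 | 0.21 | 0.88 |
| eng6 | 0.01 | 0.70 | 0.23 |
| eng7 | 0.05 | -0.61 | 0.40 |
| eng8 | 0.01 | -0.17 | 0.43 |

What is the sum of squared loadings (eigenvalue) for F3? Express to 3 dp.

SS loadings for F3 = (-0.75)² + 0.89² + 0.37² + 0.28² + 0.88² + 0.23² + 0.40² + 0.43² = 0.5625 + 0.7921 + 0.1369 + 0.0784 + 0.7744 + 0.0529 + 0.1600 + 0.1849 = 2.7421

2.742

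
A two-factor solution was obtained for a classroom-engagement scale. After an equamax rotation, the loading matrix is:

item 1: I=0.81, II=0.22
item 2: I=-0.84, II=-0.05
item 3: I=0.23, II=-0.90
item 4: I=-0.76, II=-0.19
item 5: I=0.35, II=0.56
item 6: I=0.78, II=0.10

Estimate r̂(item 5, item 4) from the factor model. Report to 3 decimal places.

-0.372

r̂ = Σ λ_i·λ_j across factors = (0.35)(-0.76) + (0.56)(-0.19)
  = -0.2660 -0.1064 = -0.3724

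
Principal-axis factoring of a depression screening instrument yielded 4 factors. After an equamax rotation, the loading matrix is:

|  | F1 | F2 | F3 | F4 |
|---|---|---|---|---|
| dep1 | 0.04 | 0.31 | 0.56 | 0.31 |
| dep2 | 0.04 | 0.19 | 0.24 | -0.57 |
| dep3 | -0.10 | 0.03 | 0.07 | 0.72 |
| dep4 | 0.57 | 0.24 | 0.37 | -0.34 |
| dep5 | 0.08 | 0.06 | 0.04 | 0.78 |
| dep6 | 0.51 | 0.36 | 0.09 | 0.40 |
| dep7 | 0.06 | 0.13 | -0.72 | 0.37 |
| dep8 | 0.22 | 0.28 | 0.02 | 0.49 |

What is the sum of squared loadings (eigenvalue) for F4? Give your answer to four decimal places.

SS loadings for F4 = 0.31² + (-0.57)² + 0.72² + (-0.34)² + 0.78² + 0.40² + 0.37² + 0.49² = 0.0961 + 0.3249 + 0.5184 + 0.1156 + 0.6084 + 0.1600 + 0.1369 + 0.2401 = 2.2004

2.2004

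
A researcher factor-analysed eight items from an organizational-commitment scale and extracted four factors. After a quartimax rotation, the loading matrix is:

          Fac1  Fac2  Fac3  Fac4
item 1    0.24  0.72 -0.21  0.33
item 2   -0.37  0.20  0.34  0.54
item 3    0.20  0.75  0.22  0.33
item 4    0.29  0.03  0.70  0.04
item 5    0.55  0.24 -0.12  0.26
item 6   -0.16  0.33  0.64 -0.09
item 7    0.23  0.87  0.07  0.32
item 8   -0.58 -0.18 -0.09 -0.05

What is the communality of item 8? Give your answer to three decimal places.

h² = (-0.58)² + (-0.18)² + (-0.09)² + (-0.05)² = 0.3364 + 0.0324 + 0.0081 + 0.0025 = 0.3794

0.379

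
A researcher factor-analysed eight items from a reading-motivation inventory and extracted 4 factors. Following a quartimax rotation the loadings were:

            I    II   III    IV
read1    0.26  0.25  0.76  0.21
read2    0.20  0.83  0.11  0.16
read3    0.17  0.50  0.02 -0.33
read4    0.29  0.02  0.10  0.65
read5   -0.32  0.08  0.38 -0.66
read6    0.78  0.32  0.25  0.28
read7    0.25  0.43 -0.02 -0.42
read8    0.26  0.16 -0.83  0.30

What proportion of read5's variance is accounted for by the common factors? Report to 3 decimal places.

h² = (-0.32)² + 0.08² + 0.38² + (-0.66)² = 0.1024 + 0.0064 + 0.1444 + 0.4356 = 0.6888

0.689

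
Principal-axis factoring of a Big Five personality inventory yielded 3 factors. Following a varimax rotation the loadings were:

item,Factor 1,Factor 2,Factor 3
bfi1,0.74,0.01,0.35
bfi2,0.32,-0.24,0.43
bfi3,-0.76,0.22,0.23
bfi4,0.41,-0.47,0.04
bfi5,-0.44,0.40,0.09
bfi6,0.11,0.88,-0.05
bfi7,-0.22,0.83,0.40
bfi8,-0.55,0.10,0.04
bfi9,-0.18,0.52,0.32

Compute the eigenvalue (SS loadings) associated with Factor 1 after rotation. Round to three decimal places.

1.985

SS loadings for Factor 1 = 0.74² + 0.32² + (-0.76)² + 0.41² + (-0.44)² + 0.11² + (-0.22)² + (-0.55)² + (-0.18)² = 0.5476 + 0.1024 + 0.5776 + 0.1681 + 0.1936 + 0.0121 + 0.0484 + 0.3025 + 0.0324 = 1.9847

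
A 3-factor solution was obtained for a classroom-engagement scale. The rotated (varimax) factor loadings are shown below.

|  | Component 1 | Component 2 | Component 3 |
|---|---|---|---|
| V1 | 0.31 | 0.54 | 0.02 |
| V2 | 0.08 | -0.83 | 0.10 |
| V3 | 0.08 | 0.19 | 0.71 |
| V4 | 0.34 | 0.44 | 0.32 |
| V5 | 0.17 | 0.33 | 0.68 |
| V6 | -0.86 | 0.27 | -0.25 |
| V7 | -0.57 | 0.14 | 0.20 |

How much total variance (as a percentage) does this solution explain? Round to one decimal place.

Communalities: 0.3881, 0.7053, 0.5466, 0.4116, 0.6002, 0.8750, 0.3845; Σh² = 3.9113.
Total variance with 7 standardized items is 7, so the solution explains 3.9113/7 = 0.5588 = 55.88%.

55.9%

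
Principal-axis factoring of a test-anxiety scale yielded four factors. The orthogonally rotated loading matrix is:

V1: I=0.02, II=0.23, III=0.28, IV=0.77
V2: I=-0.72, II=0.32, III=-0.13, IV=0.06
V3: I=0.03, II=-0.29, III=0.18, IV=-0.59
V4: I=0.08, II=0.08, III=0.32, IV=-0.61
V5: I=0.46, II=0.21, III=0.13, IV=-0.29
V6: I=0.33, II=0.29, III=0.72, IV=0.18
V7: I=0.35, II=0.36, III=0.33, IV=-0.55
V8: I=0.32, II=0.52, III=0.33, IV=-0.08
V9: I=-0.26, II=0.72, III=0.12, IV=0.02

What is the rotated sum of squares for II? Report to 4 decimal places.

SS loadings for II = 0.23² + 0.32² + (-0.29)² + 0.08² + 0.21² + 0.29² + 0.36² + 0.52² + 0.72² = 0.0529 + 0.1024 + 0.0841 + 0.0064 + 0.0441 + 0.0841 + 0.1296 + 0.2704 + 0.5184 = 1.2924

1.2924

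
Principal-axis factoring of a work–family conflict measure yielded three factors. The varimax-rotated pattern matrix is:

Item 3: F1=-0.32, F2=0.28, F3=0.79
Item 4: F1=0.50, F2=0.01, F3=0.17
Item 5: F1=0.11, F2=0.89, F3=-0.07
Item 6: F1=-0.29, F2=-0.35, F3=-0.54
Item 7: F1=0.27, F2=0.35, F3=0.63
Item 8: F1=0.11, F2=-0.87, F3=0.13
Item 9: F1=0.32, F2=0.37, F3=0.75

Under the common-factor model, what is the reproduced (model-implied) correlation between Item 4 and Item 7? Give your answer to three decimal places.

0.246

r̂ = Σ λ_i·λ_j across factors = (0.50)(0.27) + (0.01)(0.35) + (0.17)(0.63)
  = +0.1350 +0.0035 +0.1071 = 0.2456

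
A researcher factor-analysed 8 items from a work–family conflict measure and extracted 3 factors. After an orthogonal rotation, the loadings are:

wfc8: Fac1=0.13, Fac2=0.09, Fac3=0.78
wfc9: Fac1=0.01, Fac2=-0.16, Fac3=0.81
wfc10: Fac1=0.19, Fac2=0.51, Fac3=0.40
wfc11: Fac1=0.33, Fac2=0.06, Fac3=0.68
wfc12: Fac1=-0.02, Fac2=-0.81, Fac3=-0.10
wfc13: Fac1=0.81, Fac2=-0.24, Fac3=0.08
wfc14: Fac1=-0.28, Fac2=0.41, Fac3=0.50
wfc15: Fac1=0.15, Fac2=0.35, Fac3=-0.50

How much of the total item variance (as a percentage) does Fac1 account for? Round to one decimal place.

11.5%

SS loadings for Fac1 = 0.13² + 0.01² + 0.19² + 0.33² + (-0.02)² + 0.81² + (-0.28)² + 0.15² = 0.9194
With 8 standardized items, total variance = 8. Proportion = 0.9194/8 = 0.1149 → 11.49%.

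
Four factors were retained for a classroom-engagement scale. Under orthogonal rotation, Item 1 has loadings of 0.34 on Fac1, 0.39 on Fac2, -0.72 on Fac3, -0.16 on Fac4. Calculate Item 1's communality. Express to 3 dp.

h² = 0.34² + 0.39² + (-0.72)² + (-0.16)² = 0.1156 + 0.1521 + 0.5184 + 0.0256 = 0.8117

0.812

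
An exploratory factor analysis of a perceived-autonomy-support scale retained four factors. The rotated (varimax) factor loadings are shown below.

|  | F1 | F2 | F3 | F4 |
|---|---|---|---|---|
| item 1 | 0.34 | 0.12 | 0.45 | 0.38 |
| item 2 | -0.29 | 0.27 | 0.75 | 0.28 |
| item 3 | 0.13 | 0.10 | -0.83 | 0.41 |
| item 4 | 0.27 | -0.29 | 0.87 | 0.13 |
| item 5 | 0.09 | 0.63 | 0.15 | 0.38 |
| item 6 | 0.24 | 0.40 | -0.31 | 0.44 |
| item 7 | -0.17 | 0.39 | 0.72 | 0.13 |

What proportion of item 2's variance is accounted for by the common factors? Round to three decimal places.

0.798

h² = (-0.29)² + 0.27² + 0.75² + 0.28² = 0.0841 + 0.0729 + 0.5625 + 0.0784 = 0.7979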